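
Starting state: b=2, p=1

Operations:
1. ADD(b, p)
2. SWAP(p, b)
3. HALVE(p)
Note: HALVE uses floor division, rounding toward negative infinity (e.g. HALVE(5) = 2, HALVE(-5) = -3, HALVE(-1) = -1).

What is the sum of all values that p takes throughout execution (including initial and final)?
6

Values of p at each step:
Initial: p = 1
After step 1: p = 1
After step 2: p = 3
After step 3: p = 1
Sum = 1 + 1 + 3 + 1 = 6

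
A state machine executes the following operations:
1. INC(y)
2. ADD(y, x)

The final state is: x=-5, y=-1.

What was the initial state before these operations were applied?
x=-5, y=3

Working backwards:
Final state: x=-5, y=-1
Before step 2 (ADD(y, x)): x=-5, y=4
Before step 1 (INC(y)): x=-5, y=3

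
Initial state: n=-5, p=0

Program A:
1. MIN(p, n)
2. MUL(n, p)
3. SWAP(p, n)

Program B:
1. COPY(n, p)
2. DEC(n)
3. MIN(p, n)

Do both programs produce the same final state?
No

Program A final state: n=-5, p=25
Program B final state: n=-1, p=-1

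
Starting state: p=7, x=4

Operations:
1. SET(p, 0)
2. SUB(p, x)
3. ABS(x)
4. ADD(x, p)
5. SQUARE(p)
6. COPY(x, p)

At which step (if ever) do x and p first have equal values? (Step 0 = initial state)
Step 6

x and p first become equal after step 6.

Comparing values at each step:
Initial: x=4, p=7
After step 1: x=4, p=0
After step 2: x=4, p=-4
After step 3: x=4, p=-4
After step 4: x=0, p=-4
After step 5: x=0, p=16
After step 6: x=16, p=16 ← equal!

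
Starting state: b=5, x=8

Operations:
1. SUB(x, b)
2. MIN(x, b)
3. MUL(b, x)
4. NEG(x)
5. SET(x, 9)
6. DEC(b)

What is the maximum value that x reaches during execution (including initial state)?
9

Values of x at each step:
Initial: x = 8
After step 1: x = 3
After step 2: x = 3
After step 3: x = 3
After step 4: x = -3
After step 5: x = 9 ← maximum
After step 6: x = 9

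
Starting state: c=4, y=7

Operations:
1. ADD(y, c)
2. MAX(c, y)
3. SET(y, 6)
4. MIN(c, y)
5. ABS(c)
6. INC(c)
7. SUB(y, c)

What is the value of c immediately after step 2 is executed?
c = 11

Tracing c through execution:
Initial: c = 4
After step 1 (ADD(y, c)): c = 4
After step 2 (MAX(c, y)): c = 11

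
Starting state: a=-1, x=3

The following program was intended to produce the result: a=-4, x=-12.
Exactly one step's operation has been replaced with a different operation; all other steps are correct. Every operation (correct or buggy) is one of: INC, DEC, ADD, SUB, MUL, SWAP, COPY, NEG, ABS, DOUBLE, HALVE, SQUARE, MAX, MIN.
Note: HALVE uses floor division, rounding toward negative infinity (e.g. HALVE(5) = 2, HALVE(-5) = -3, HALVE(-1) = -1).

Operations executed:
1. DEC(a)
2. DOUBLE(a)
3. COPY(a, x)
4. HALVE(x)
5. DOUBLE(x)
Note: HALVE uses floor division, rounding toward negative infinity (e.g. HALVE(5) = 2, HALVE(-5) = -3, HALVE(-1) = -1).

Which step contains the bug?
Step 3

Trace with buggy code:
Initial: a=-1, x=3
After step 1: a=-2, x=3
After step 2: a=-4, x=3
After step 3: a=3, x=3
After step 4: a=3, x=1
After step 5: a=3, x=2
Actual final a=3, x=2 ≠ expected a=-4, x=-12.
Step 3 is the only position where a single-operation replacement can produce the expected result.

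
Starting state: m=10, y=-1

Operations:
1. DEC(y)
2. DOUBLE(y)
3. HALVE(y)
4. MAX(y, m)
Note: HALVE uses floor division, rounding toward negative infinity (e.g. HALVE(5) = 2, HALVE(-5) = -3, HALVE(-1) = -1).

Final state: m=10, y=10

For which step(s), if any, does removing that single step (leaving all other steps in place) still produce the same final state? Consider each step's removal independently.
Step(s) 1, 2, 3

Testing removal of each single step:
Without step 1: final = m=10, y=10 (same)
Without step 2: final = m=10, y=10 (same)
Without step 3: final = m=10, y=10 (same)
Without step 4: final = m=10, y=-2 (different)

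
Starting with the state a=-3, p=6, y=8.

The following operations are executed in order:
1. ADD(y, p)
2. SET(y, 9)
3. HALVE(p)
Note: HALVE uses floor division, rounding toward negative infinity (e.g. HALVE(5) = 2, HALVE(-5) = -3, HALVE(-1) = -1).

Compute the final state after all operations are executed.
{a: -3, p: 3, y: 9}

Step-by-step execution:
Initial: a=-3, p=6, y=8
After step 1 (ADD(y, p)): a=-3, p=6, y=14
After step 2 (SET(y, 9)): a=-3, p=6, y=9
After step 3 (HALVE(p)): a=-3, p=3, y=9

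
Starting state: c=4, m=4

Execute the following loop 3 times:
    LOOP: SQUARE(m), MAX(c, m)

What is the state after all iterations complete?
c=65536, m=65536

Iteration trace:
Start: c=4, m=4
After iteration 1: c=16, m=16
After iteration 2: c=256, m=256
After iteration 3: c=65536, m=65536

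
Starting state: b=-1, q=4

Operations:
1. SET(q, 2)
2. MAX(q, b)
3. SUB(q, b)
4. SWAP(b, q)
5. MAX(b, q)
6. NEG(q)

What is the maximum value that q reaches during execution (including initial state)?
4

Values of q at each step:
Initial: q = 4 ← maximum
After step 1: q = 2
After step 2: q = 2
After step 3: q = 3
After step 4: q = -1
After step 5: q = -1
After step 6: q = 1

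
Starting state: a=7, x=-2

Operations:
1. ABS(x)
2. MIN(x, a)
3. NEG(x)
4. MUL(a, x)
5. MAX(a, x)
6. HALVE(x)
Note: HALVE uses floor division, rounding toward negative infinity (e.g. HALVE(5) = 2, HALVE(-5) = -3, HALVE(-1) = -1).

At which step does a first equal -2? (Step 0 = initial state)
Step 5

Tracing a:
Initial: a = 7
After step 1: a = 7
After step 2: a = 7
After step 3: a = 7
After step 4: a = -14
After step 5: a = -2 ← first occurrence
After step 6: a = -2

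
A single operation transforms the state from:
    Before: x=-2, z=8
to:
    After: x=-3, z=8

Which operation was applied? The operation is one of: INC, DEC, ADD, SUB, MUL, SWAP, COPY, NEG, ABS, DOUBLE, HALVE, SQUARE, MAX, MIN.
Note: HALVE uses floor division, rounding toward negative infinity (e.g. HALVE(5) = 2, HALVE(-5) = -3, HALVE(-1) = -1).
DEC(x)

Analyzing the change:
Before: x=-2, z=8
After: x=-3, z=8
Variable x changed from -2 to -3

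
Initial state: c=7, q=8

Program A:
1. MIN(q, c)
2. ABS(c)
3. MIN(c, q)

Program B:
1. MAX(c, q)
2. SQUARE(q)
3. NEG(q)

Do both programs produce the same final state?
No

Program A final state: c=7, q=7
Program B final state: c=8, q=-64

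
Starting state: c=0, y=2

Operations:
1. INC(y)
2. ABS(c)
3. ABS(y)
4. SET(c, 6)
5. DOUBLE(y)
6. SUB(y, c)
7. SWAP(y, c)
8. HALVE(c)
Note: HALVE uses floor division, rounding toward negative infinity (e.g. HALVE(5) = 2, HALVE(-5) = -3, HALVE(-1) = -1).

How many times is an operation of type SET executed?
1

Counting SET operations:
Step 4: SET(c, 6) ← SET
Total: 1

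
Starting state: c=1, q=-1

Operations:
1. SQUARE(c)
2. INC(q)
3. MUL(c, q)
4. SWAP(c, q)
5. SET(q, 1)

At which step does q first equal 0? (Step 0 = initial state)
Step 2

Tracing q:
Initial: q = -1
After step 1: q = -1
After step 2: q = 0 ← first occurrence
After step 3: q = 0
After step 4: q = 0
After step 5: q = 1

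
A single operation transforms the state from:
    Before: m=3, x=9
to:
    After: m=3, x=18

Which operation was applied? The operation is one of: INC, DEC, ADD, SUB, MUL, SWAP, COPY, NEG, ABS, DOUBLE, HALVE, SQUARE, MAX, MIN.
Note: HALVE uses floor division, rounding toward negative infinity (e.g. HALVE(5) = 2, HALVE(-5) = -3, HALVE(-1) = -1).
DOUBLE(x)

Analyzing the change:
Before: m=3, x=9
After: m=3, x=18
Variable x changed from 9 to 18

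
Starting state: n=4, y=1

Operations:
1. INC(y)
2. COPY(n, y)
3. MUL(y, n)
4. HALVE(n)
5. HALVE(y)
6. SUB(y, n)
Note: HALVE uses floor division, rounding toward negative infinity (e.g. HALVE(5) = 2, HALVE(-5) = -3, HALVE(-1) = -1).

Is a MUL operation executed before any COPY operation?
No

First MUL: step 3
First COPY: step 2
Since 3 > 2, COPY comes first.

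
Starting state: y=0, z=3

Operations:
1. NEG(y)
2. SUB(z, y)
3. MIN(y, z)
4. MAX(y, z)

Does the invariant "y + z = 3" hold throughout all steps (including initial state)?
No, violated after step 4

The invariant is violated after step 4.

State at each step:
Initial: y=0, z=3
After step 1: y=0, z=3
After step 2: y=0, z=3
After step 3: y=0, z=3
After step 4: y=3, z=3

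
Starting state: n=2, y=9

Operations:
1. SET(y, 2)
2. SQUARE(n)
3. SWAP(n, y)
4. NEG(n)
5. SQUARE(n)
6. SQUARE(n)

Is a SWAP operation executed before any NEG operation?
Yes

First SWAP: step 3
First NEG: step 4
Since 3 < 4, SWAP comes first.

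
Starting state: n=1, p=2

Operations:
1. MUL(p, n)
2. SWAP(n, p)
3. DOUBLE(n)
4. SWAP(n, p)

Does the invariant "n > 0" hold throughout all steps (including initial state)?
Yes

The invariant holds at every step.

State at each step:
Initial: n=1, p=2
After step 1: n=1, p=2
After step 2: n=2, p=1
After step 3: n=4, p=1
After step 4: n=1, p=4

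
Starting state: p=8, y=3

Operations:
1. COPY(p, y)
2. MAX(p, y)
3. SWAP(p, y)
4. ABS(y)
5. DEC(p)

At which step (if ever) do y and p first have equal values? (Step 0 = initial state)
Step 1

y and p first become equal after step 1.

Comparing values at each step:
Initial: y=3, p=8
After step 1: y=3, p=3 ← equal!
After step 2: y=3, p=3 ← equal!
After step 3: y=3, p=3 ← equal!
After step 4: y=3, p=3 ← equal!
After step 5: y=3, p=2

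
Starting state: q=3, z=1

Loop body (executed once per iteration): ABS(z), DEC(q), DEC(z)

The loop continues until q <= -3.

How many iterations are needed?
6

Tracing iterations:
Initial: q=3, z=1
After iteration 1: q=2, z=0
After iteration 2: q=1, z=-1
After iteration 3: q=0, z=0
After iteration 4: q=-1, z=-1
After iteration 5: q=-2, z=0
After iteration 6: q=-3, z=-1
q <= -3 now holds, so the loop exits after 6 iterations.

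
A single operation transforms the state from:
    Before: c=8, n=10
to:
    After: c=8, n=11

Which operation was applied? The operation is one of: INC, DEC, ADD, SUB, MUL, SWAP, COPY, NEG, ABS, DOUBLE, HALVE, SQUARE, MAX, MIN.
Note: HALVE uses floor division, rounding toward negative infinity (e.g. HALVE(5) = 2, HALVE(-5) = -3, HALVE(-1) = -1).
INC(n)

Analyzing the change:
Before: c=8, n=10
After: c=8, n=11
Variable n changed from 10 to 11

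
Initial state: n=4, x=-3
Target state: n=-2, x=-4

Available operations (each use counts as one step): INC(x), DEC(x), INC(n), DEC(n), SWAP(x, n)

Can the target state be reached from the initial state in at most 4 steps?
No

The target state cannot be reached within 4 steps.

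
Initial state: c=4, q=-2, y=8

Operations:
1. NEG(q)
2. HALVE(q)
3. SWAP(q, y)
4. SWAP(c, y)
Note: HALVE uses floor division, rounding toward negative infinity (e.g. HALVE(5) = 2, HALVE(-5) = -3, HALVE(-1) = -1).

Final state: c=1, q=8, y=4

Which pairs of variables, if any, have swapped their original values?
None

Comparing initial and final values:
q: -2 → 8
c: 4 → 1
y: 8 → 4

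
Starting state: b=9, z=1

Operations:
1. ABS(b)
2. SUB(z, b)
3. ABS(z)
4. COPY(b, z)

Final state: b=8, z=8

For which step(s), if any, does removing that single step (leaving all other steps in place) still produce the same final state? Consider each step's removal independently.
Step(s) 1

Testing removal of each single step:
Without step 1: final = b=8, z=8 (same)
Without step 2: final = b=1, z=1 (different)
Without step 3: final = b=-8, z=-8 (different)
Without step 4: final = b=9, z=8 (different)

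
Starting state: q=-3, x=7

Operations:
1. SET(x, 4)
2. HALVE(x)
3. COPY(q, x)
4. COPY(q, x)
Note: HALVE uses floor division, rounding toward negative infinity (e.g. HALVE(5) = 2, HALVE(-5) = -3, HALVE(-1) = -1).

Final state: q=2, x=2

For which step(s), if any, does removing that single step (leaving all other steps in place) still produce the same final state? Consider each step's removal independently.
Step(s) 3, 4

Testing removal of each single step:
Without step 1: final = q=3, x=3 (different)
Without step 2: final = q=4, x=4 (different)
Without step 3: final = q=2, x=2 (same)
Without step 4: final = q=2, x=2 (same)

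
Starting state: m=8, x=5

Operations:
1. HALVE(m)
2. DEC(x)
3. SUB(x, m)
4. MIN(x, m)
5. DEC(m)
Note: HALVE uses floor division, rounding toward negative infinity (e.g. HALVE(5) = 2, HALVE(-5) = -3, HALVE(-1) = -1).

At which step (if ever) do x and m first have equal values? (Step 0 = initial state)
Step 2

x and m first become equal after step 2.

Comparing values at each step:
Initial: x=5, m=8
After step 1: x=5, m=4
After step 2: x=4, m=4 ← equal!
After step 3: x=0, m=4
After step 4: x=0, m=4
After step 5: x=0, m=3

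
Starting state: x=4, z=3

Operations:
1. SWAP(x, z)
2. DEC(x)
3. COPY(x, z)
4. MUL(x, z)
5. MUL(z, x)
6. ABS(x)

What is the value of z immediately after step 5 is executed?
z = 64

Tracing z through execution:
Initial: z = 3
After step 1 (SWAP(x, z)): z = 4
After step 2 (DEC(x)): z = 4
After step 3 (COPY(x, z)): z = 4
After step 4 (MUL(x, z)): z = 4
After step 5 (MUL(z, x)): z = 64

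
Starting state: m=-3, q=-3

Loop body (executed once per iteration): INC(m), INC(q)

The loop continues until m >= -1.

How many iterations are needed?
2

Tracing iterations:
Initial: m=-3, q=-3
After iteration 1: m=-2, q=-2
After iteration 2: m=-1, q=-1
m >= -1 now holds, so the loop exits after 2 iterations.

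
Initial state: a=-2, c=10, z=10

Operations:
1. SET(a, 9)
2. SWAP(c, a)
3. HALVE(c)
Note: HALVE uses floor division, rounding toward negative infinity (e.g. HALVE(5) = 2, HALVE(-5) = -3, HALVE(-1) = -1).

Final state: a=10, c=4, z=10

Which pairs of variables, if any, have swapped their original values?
None

Comparing initial and final values:
a: -2 → 10
z: 10 → 10
c: 10 → 4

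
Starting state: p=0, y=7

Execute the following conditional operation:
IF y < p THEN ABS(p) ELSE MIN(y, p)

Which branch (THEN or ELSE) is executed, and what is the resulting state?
Branch: ELSE, Final state: p=0, y=0

Evaluating condition: y < p
y = 7, p = 0
Condition is False, so ELSE branch executes
After MIN(y, p): p=0, y=0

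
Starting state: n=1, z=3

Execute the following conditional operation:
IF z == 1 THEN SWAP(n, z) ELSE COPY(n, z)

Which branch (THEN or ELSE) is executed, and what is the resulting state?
Branch: ELSE, Final state: n=3, z=3

Evaluating condition: z == 1
z = 3
Condition is False, so ELSE branch executes
After COPY(n, z): n=3, z=3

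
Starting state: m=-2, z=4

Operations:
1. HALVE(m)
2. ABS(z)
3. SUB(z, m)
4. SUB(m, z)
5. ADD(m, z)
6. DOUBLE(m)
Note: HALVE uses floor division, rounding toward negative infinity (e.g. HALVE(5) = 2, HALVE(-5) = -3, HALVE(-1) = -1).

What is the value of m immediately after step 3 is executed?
m = -1

Tracing m through execution:
Initial: m = -2
After step 1 (HALVE(m)): m = -1
After step 2 (ABS(z)): m = -1
After step 3 (SUB(z, m)): m = -1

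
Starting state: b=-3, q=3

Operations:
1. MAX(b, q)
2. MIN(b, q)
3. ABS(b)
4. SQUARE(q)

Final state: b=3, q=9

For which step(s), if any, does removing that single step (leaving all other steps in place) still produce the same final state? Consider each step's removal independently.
Step(s) 1, 2, 3

Testing removal of each single step:
Without step 1: final = b=3, q=9 (same)
Without step 2: final = b=3, q=9 (same)
Without step 3: final = b=3, q=9 (same)
Without step 4: final = b=3, q=3 (different)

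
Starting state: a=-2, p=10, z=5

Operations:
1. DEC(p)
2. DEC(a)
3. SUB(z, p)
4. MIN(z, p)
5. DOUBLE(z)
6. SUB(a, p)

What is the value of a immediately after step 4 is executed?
a = -3

Tracing a through execution:
Initial: a = -2
After step 1 (DEC(p)): a = -2
After step 2 (DEC(a)): a = -3
After step 3 (SUB(z, p)): a = -3
After step 4 (MIN(z, p)): a = -3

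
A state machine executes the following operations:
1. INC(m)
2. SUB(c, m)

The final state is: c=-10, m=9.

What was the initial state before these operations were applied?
c=-1, m=8

Working backwards:
Final state: c=-10, m=9
Before step 2 (SUB(c, m)): c=-1, m=9
Before step 1 (INC(m)): c=-1, m=8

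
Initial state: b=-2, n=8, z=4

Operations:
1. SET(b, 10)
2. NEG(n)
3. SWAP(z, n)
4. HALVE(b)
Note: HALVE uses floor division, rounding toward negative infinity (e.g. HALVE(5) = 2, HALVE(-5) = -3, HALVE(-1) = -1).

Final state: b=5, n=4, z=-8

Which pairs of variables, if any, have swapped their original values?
None

Comparing initial and final values:
n: 8 → 4
b: -2 → 5
z: 4 → -8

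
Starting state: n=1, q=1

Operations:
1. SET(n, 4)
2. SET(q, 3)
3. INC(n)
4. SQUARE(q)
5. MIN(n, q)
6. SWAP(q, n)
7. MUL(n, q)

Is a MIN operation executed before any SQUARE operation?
No

First MIN: step 5
First SQUARE: step 4
Since 5 > 4, SQUARE comes first.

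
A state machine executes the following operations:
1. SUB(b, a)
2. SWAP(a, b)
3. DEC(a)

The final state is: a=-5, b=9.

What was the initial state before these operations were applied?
a=9, b=5

Working backwards:
Final state: a=-5, b=9
Before step 3 (DEC(a)): a=-4, b=9
Before step 2 (SWAP(a, b)): a=9, b=-4
Before step 1 (SUB(b, a)): a=9, b=5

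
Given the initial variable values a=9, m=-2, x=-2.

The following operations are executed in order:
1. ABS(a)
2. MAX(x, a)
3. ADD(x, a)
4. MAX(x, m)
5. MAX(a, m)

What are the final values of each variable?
{a: 9, m: -2, x: 18}

Step-by-step execution:
Initial: a=9, m=-2, x=-2
After step 1 (ABS(a)): a=9, m=-2, x=-2
After step 2 (MAX(x, a)): a=9, m=-2, x=9
After step 3 (ADD(x, a)): a=9, m=-2, x=18
After step 4 (MAX(x, m)): a=9, m=-2, x=18
After step 5 (MAX(a, m)): a=9, m=-2, x=18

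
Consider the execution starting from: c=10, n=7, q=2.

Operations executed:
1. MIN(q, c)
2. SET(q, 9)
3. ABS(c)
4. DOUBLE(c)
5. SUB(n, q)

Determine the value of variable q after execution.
q = 9

Tracing execution:
Step 1: MIN(q, c) → q = 2
Step 2: SET(q, 9) → q = 9
Step 3: ABS(c) → q = 9
Step 4: DOUBLE(c) → q = 9
Step 5: SUB(n, q) → q = 9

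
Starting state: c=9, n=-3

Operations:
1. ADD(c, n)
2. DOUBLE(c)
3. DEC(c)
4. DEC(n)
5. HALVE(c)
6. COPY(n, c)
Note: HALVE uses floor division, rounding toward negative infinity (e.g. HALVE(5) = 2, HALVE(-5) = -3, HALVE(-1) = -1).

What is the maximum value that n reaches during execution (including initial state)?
5

Values of n at each step:
Initial: n = -3
After step 1: n = -3
After step 2: n = -3
After step 3: n = -3
After step 4: n = -4
After step 5: n = -4
After step 6: n = 5 ← maximum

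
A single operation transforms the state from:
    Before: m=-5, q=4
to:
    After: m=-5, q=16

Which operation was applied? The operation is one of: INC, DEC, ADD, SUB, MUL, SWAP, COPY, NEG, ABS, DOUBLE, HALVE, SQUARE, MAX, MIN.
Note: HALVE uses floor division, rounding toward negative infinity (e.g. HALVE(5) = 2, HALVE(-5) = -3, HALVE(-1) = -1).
SQUARE(q)

Analyzing the change:
Before: m=-5, q=4
After: m=-5, q=16
Variable q changed from 4 to 16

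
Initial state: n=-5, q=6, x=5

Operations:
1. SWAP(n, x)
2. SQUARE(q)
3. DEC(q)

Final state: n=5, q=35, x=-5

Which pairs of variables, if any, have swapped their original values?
(x, n)

Comparing initial and final values:
x: 5 → -5
n: -5 → 5
q: 6 → 35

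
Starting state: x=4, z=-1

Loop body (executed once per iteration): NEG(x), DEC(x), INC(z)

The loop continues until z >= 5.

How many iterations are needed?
6

Tracing iterations:
Initial: x=4, z=-1
After iteration 1: x=-5, z=0
After iteration 2: x=4, z=1
After iteration 3: x=-5, z=2
After iteration 4: x=4, z=3
After iteration 5: x=-5, z=4
After iteration 6: x=4, z=5
z >= 5 now holds, so the loop exits after 6 iterations.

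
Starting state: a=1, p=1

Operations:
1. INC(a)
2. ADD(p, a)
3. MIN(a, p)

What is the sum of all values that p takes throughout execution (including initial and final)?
8

Values of p at each step:
Initial: p = 1
After step 1: p = 1
After step 2: p = 3
After step 3: p = 3
Sum = 1 + 1 + 3 + 3 = 8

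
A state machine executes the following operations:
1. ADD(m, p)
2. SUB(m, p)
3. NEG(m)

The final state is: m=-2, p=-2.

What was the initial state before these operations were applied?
m=2, p=-2

Working backwards:
Final state: m=-2, p=-2
Before step 3 (NEG(m)): m=2, p=-2
Before step 2 (SUB(m, p)): m=0, p=-2
Before step 1 (ADD(m, p)): m=2, p=-2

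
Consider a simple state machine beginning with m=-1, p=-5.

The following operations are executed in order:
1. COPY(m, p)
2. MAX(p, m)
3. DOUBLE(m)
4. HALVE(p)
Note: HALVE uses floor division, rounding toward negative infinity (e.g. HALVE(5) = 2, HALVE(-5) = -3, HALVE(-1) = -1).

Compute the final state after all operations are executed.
{m: -10, p: -3}

Step-by-step execution:
Initial: m=-1, p=-5
After step 1 (COPY(m, p)): m=-5, p=-5
After step 2 (MAX(p, m)): m=-5, p=-5
After step 3 (DOUBLE(m)): m=-10, p=-5
After step 4 (HALVE(p)): m=-10, p=-3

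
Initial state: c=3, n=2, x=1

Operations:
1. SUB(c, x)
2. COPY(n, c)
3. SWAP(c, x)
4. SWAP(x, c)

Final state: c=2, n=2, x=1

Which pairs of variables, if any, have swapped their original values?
None

Comparing initial and final values:
n: 2 → 2
x: 1 → 1
c: 3 → 2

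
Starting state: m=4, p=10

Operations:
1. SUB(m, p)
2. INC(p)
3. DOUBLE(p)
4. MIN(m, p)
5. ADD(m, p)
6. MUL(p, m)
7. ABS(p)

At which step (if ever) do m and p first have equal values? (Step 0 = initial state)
Never

m and p never become equal during execution.

Comparing values at each step:
Initial: m=4, p=10
After step 1: m=-6, p=10
After step 2: m=-6, p=11
After step 3: m=-6, p=22
After step 4: m=-6, p=22
After step 5: m=16, p=22
After step 6: m=16, p=352
After step 7: m=16, p=352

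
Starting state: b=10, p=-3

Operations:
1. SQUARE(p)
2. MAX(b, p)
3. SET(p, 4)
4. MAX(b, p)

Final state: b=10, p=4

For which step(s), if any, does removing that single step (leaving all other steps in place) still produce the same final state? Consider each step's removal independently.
Step(s) 1, 2, 4

Testing removal of each single step:
Without step 1: final = b=10, p=4 (same)
Without step 2: final = b=10, p=4 (same)
Without step 3: final = b=10, p=9 (different)
Without step 4: final = b=10, p=4 (same)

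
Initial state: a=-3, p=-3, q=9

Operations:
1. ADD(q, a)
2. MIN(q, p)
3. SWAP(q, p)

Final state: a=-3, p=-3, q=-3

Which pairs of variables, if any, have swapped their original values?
None

Comparing initial and final values:
a: -3 → -3
q: 9 → -3
p: -3 → -3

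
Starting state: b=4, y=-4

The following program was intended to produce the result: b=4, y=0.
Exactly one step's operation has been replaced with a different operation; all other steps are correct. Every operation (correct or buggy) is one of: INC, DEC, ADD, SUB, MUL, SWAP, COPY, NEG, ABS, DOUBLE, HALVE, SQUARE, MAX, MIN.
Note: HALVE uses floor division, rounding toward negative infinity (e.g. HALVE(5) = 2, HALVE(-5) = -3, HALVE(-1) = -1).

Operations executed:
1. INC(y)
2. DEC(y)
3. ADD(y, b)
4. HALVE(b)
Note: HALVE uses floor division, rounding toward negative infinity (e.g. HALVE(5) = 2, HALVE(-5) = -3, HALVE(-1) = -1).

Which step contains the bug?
Step 4

Trace with buggy code:
Initial: b=4, y=-4
After step 1: b=4, y=-3
After step 2: b=4, y=-4
After step 3: b=4, y=0
After step 4: b=2, y=0
Actual final b=2, y=0 ≠ expected b=4, y=0.
Step 4 is the only position where a single-operation replacement can produce the expected result.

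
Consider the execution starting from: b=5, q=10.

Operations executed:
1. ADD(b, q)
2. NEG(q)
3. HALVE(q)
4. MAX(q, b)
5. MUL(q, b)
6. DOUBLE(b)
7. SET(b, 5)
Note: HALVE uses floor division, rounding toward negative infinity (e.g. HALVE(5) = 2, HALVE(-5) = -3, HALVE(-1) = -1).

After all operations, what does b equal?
b = 5

Tracing execution:
Step 1: ADD(b, q) → b = 15
Step 2: NEG(q) → b = 15
Step 3: HALVE(q) → b = 15
Step 4: MAX(q, b) → b = 15
Step 5: MUL(q, b) → b = 15
Step 6: DOUBLE(b) → b = 30
Step 7: SET(b, 5) → b = 5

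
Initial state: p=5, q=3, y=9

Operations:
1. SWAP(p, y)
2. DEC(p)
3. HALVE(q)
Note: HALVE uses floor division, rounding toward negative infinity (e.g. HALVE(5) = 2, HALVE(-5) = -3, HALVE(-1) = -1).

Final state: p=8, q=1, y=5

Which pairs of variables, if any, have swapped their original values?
None

Comparing initial and final values:
p: 5 → 8
y: 9 → 5
q: 3 → 1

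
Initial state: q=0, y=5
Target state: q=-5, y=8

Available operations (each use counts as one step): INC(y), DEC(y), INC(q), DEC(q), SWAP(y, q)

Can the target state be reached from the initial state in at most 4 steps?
No

The target state cannot be reached within 4 steps.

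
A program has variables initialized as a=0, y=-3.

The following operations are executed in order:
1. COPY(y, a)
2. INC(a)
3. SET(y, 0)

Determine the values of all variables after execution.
{a: 1, y: 0}

Step-by-step execution:
Initial: a=0, y=-3
After step 1 (COPY(y, a)): a=0, y=0
After step 2 (INC(a)): a=1, y=0
After step 3 (SET(y, 0)): a=1, y=0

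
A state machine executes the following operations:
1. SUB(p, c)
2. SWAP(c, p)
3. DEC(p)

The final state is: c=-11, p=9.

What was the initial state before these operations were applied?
c=10, p=-1

Working backwards:
Final state: c=-11, p=9
Before step 3 (DEC(p)): c=-11, p=10
Before step 2 (SWAP(c, p)): c=10, p=-11
Before step 1 (SUB(p, c)): c=10, p=-1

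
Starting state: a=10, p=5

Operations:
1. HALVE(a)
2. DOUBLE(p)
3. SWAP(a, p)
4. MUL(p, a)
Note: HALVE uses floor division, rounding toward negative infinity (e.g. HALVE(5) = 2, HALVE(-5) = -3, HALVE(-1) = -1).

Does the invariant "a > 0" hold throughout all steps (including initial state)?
Yes

The invariant holds at every step.

State at each step:
Initial: a=10, p=5
After step 1: a=5, p=5
After step 2: a=5, p=10
After step 3: a=10, p=5
After step 4: a=10, p=50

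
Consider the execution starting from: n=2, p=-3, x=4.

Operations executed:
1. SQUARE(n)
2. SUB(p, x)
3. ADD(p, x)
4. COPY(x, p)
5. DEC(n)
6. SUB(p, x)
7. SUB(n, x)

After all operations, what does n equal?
n = 6

Tracing execution:
Step 1: SQUARE(n) → n = 4
Step 2: SUB(p, x) → n = 4
Step 3: ADD(p, x) → n = 4
Step 4: COPY(x, p) → n = 4
Step 5: DEC(n) → n = 3
Step 6: SUB(p, x) → n = 3
Step 7: SUB(n, x) → n = 6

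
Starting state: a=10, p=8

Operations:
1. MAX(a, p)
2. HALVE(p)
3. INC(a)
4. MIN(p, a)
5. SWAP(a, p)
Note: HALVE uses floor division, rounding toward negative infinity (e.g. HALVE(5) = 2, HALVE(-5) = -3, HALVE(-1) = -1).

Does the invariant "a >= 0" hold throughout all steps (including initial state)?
Yes

The invariant holds at every step.

State at each step:
Initial: a=10, p=8
After step 1: a=10, p=8
After step 2: a=10, p=4
After step 3: a=11, p=4
After step 4: a=11, p=4
After step 5: a=4, p=11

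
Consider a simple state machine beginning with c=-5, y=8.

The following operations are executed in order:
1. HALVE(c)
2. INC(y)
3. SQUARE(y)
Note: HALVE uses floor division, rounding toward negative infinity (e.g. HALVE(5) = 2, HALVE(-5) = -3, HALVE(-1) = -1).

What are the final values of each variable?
{c: -3, y: 81}

Step-by-step execution:
Initial: c=-5, y=8
After step 1 (HALVE(c)): c=-3, y=8
After step 2 (INC(y)): c=-3, y=9
After step 3 (SQUARE(y)): c=-3, y=81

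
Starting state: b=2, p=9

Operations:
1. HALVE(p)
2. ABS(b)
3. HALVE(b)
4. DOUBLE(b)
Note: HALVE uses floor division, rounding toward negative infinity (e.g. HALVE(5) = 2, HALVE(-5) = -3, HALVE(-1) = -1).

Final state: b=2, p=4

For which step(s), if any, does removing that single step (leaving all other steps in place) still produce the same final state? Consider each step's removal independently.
Step(s) 2

Testing removal of each single step:
Without step 1: final = b=2, p=9 (different)
Without step 2: final = b=2, p=4 (same)
Without step 3: final = b=4, p=4 (different)
Without step 4: final = b=1, p=4 (different)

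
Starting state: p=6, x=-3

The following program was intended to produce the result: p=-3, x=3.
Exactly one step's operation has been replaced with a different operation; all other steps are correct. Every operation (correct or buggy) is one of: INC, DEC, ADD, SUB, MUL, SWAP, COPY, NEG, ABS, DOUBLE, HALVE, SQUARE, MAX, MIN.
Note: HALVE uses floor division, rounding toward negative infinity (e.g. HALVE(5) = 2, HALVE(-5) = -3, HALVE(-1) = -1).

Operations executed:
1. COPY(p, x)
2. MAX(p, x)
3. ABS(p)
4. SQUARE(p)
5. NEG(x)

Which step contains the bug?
Step 4

Trace with buggy code:
Initial: p=6, x=-3
After step 1: p=-3, x=-3
After step 2: p=-3, x=-3
After step 3: p=3, x=-3
After step 4: p=9, x=-3
After step 5: p=9, x=3
Actual final p=9, x=3 ≠ expected p=-3, x=3.
Step 4 is the only position where a single-operation replacement can produce the expected result.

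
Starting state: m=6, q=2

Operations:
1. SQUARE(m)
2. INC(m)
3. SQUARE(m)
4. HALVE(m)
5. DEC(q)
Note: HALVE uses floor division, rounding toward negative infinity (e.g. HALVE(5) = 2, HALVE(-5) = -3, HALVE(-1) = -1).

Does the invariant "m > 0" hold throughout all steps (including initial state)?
Yes

The invariant holds at every step.

State at each step:
Initial: m=6, q=2
After step 1: m=36, q=2
After step 2: m=37, q=2
After step 3: m=1369, q=2
After step 4: m=684, q=2
After step 5: m=684, q=1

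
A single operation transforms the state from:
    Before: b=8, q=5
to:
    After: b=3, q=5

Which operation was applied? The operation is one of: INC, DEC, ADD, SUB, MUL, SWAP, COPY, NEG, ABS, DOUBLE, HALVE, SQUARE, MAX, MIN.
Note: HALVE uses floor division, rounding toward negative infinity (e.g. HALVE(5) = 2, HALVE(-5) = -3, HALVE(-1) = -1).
SUB(b, q)

Analyzing the change:
Before: b=8, q=5
After: b=3, q=5
Variable b changed from 8 to 3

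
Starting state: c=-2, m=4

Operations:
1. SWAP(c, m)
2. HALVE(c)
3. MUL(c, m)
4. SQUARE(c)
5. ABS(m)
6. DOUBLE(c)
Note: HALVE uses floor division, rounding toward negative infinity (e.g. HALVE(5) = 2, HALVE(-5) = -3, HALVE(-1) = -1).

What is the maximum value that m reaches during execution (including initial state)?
4

Values of m at each step:
Initial: m = 4 ← maximum
After step 1: m = -2
After step 2: m = -2
After step 3: m = -2
After step 4: m = -2
After step 5: m = 2
After step 6: m = 2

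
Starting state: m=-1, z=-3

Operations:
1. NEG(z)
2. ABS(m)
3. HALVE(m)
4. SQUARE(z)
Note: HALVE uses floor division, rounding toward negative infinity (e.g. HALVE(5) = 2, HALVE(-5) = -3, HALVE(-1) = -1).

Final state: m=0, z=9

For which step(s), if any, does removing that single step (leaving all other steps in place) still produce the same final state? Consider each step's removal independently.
Step(s) 1

Testing removal of each single step:
Without step 1: final = m=0, z=9 (same)
Without step 2: final = m=-1, z=9 (different)
Without step 3: final = m=1, z=9 (different)
Without step 4: final = m=0, z=3 (different)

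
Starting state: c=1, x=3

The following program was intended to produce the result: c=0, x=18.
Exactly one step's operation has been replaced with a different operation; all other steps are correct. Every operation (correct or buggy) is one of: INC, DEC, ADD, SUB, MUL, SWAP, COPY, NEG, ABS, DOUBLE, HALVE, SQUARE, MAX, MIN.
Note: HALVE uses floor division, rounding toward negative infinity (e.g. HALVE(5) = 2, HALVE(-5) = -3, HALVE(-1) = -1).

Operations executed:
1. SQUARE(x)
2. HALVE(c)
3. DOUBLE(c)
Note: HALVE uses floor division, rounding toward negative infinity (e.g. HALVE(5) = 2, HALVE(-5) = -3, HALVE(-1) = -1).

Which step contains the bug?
Step 3

Trace with buggy code:
Initial: c=1, x=3
After step 1: c=1, x=9
After step 2: c=0, x=9
After step 3: c=0, x=9
Actual final c=0, x=9 ≠ expected c=0, x=18.
Step 3 is the only position where a single-operation replacement can produce the expected result.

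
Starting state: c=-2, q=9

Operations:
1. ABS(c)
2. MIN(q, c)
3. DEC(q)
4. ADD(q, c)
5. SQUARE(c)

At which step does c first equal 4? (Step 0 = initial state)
Step 5

Tracing c:
Initial: c = -2
After step 1: c = 2
After step 2: c = 2
After step 3: c = 2
After step 4: c = 2
After step 5: c = 4 ← first occurrence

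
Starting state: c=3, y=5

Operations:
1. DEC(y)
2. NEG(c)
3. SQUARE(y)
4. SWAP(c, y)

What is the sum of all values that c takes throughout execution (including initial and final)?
16

Values of c at each step:
Initial: c = 3
After step 1: c = 3
After step 2: c = -3
After step 3: c = -3
After step 4: c = 16
Sum = 3 + 3 + -3 + -3 + 16 = 16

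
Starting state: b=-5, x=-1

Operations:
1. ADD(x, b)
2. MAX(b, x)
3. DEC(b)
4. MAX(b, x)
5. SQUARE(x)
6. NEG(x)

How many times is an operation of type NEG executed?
1

Counting NEG operations:
Step 6: NEG(x) ← NEG
Total: 1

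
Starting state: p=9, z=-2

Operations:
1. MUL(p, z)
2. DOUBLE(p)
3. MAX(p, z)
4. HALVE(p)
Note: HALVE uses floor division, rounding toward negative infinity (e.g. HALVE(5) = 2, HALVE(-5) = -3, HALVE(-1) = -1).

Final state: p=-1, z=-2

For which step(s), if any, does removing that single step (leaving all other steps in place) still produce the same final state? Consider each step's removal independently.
Step(s) 2

Testing removal of each single step:
Without step 1: final = p=9, z=-2 (different)
Without step 2: final = p=-1, z=-2 (same)
Without step 3: final = p=-18, z=-2 (different)
Without step 4: final = p=-2, z=-2 (different)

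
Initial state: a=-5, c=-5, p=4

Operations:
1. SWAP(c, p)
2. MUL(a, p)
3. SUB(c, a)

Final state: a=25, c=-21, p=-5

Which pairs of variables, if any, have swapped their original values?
None

Comparing initial and final values:
p: 4 → -5
c: -5 → -21
a: -5 → 25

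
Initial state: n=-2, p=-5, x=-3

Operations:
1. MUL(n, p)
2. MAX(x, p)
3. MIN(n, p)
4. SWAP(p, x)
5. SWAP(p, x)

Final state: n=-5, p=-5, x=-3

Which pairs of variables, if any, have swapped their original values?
None

Comparing initial and final values:
p: -5 → -5
x: -3 → -3
n: -2 → -5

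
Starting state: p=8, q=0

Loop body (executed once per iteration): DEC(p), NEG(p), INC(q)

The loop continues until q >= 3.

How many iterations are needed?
3

Tracing iterations:
Initial: p=8, q=0
After iteration 1: p=-7, q=1
After iteration 2: p=8, q=2
After iteration 3: p=-7, q=3
q >= 3 now holds, so the loop exits after 3 iterations.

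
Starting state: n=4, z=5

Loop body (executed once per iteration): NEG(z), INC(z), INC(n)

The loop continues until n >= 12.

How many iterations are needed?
8

Tracing iterations:
Initial: n=4, z=5
After iteration 1: n=5, z=-4
After iteration 2: n=6, z=5
After iteration 3: n=7, z=-4
After iteration 4: n=8, z=5
After iteration 5: n=9, z=-4
After iteration 6: n=10, z=5
After iteration 7: n=11, z=-4
After iteration 8: n=12, z=5
n >= 12 now holds, so the loop exits after 8 iterations.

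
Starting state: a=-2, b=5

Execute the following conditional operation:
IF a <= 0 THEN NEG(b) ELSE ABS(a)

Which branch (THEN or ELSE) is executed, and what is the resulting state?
Branch: THEN, Final state: a=-2, b=-5

Evaluating condition: a <= 0
a = -2
Condition is True, so THEN branch executes
After NEG(b): a=-2, b=-5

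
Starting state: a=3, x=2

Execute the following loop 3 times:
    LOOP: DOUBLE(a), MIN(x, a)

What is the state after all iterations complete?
a=24, x=2

Iteration trace:
Start: a=3, x=2
After iteration 1: a=6, x=2
After iteration 2: a=12, x=2
After iteration 3: a=24, x=2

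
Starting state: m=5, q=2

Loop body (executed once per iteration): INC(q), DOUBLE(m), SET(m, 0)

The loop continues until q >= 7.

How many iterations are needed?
5

Tracing iterations:
Initial: m=5, q=2
After iteration 1: m=0, q=3
After iteration 2: m=0, q=4
After iteration 3: m=0, q=5
After iteration 4: m=0, q=6
After iteration 5: m=0, q=7
q >= 7 now holds, so the loop exits after 5 iterations.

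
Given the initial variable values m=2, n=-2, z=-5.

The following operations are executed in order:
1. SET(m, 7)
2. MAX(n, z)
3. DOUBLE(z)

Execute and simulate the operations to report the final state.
{m: 7, n: -2, z: -10}

Step-by-step execution:
Initial: m=2, n=-2, z=-5
After step 1 (SET(m, 7)): m=7, n=-2, z=-5
After step 2 (MAX(n, z)): m=7, n=-2, z=-5
After step 3 (DOUBLE(z)): m=7, n=-2, z=-10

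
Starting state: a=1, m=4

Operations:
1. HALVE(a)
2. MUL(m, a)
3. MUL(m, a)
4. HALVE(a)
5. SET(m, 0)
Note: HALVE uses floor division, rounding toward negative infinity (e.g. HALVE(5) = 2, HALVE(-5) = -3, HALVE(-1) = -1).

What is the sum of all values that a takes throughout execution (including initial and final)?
1

Values of a at each step:
Initial: a = 1
After step 1: a = 0
After step 2: a = 0
After step 3: a = 0
After step 4: a = 0
After step 5: a = 0
Sum = 1 + 0 + 0 + 0 + 0 + 0 = 1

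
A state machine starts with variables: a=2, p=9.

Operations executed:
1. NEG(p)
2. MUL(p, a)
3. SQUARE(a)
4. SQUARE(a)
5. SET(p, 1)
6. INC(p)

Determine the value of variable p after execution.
p = 2

Tracing execution:
Step 1: NEG(p) → p = -9
Step 2: MUL(p, a) → p = -18
Step 3: SQUARE(a) → p = -18
Step 4: SQUARE(a) → p = -18
Step 5: SET(p, 1) → p = 1
Step 6: INC(p) → p = 2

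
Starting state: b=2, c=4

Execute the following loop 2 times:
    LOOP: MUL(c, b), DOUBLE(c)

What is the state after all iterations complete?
b=2, c=64

Iteration trace:
Start: b=2, c=4
After iteration 1: b=2, c=16
After iteration 2: b=2, c=64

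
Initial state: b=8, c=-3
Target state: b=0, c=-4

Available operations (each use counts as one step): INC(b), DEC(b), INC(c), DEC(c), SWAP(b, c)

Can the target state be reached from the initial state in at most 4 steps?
No

The target state cannot be reached within 4 steps.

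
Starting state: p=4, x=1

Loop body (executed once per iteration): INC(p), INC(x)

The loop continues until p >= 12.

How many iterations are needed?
8

Tracing iterations:
Initial: p=4, x=1
After iteration 1: p=5, x=2
After iteration 2: p=6, x=3
After iteration 3: p=7, x=4
After iteration 4: p=8, x=5
After iteration 5: p=9, x=6
After iteration 6: p=10, x=7
After iteration 7: p=11, x=8
After iteration 8: p=12, x=9
p >= 12 now holds, so the loop exits after 8 iterations.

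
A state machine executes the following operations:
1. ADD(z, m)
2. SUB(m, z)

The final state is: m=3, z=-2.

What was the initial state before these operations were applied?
m=1, z=-3

Working backwards:
Final state: m=3, z=-2
Before step 2 (SUB(m, z)): m=1, z=-2
Before step 1 (ADD(z, m)): m=1, z=-3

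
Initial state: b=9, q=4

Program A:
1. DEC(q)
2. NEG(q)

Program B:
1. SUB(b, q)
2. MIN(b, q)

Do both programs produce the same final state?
No

Program A final state: b=9, q=-3
Program B final state: b=4, q=4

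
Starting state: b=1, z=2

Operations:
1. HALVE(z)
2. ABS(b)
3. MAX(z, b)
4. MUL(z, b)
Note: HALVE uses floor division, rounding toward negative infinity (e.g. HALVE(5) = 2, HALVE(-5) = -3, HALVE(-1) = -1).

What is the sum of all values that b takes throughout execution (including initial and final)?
5

Values of b at each step:
Initial: b = 1
After step 1: b = 1
After step 2: b = 1
After step 3: b = 1
After step 4: b = 1
Sum = 1 + 1 + 1 + 1 + 1 = 5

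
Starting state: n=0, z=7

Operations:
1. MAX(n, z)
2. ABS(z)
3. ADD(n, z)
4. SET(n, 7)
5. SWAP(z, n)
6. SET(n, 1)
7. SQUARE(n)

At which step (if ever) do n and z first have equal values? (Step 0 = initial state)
Step 1

n and z first become equal after step 1.

Comparing values at each step:
Initial: n=0, z=7
After step 1: n=7, z=7 ← equal!
After step 2: n=7, z=7 ← equal!
After step 3: n=14, z=7
After step 4: n=7, z=7 ← equal!
After step 5: n=7, z=7 ← equal!
After step 6: n=1, z=7
After step 7: n=1, z=7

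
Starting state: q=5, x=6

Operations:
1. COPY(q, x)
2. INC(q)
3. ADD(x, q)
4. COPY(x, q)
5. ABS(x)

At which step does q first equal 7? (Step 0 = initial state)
Step 2

Tracing q:
Initial: q = 5
After step 1: q = 6
After step 2: q = 7 ← first occurrence
After step 3: q = 7
After step 4: q = 7
After step 5: q = 7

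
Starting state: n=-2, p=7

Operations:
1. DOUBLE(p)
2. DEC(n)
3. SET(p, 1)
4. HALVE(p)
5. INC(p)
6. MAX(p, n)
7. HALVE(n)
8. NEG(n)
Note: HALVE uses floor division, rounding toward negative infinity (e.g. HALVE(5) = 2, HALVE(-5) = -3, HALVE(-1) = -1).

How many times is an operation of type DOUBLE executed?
1

Counting DOUBLE operations:
Step 1: DOUBLE(p) ← DOUBLE
Total: 1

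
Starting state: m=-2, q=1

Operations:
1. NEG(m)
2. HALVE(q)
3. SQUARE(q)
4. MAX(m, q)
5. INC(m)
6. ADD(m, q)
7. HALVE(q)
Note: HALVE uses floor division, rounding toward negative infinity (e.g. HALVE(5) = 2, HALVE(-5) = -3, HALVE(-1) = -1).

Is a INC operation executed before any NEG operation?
No

First INC: step 5
First NEG: step 1
Since 5 > 1, NEG comes first.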